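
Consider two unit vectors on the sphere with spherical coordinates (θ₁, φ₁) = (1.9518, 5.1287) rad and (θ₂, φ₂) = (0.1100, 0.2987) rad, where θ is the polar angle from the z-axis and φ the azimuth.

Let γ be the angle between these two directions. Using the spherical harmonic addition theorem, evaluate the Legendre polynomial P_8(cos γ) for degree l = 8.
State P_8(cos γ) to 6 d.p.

-0.282816

Term-by-term m-sum for l=8 (normalisation 4π/17 = 0.739198):
  m=-8: Y*=-0.279158-0.053368i  Y=-0.000000-0.000000i  product +0.000000+0.000000i
  m=-7: Y*=+0.102674+0.443673i  Y=-0.000000-0.000000i  product +0.000000-0.000000i
  m=-6: Y*=+0.206939-0.155277i  Y=-0.000002-0.000009i  product -0.000002-0.000002i
  m=-5: Y*=+0.168355+0.094339i  Y=+0.000012-0.000152i  product +0.000016-0.000024i
  m=-4: Y*=+0.032038-0.338203i  Y=+0.000699-0.001771i  product -0.000577-0.000293i
  m=-3: Y*=+0.037105-0.012373i  Y=+0.011034-0.013794i  product +0.000239-0.000648i
  m=-2: Y*=-0.225757-0.248153i  Y=+0.096160-0.065420i  product -0.037943-0.009093i
  m=-1: Y*=-0.010623+0.024025i  Y=+0.464763-0.143106i  product -0.001499+0.012686i
  m=+0: Y*=-0.328306-0.000000i  Y=+0.923127+0.000000i  product -0.303068-0.000000i
  m=+1: Y*=+0.010623+0.024025i  Y=-0.464763-0.143106i  product -0.001499-0.012686i
  m=+2: Y*=-0.225757+0.248153i  Y=+0.096160+0.065420i  product -0.037943+0.009093i
  m=+3: Y*=-0.037105-0.012373i  Y=-0.011034-0.013794i  product +0.000239+0.000648i
  m=+4: Y*=+0.032038+0.338203i  Y=+0.000699+0.001771i  product -0.000577+0.000293i
  m=+5: Y*=-0.168355+0.094339i  Y=-0.000012-0.000152i  product +0.000016+0.000024i
  m=+6: Y*=+0.206939+0.155277i  Y=-0.000002+0.000009i  product -0.000002+0.000002i
  m=+7: Y*=-0.102674+0.443673i  Y=+0.000000-0.000000i  product +0.000000+0.000000i
  m=+8: Y*=-0.279158+0.053368i  Y=-0.000000+0.000000i  product +0.000000-0.000000i
Total Σ_m = -0.382599+0.000000i. Multiply by 0.739198: -0.282816+0.000000i. P_8(cos γ) = -0.282816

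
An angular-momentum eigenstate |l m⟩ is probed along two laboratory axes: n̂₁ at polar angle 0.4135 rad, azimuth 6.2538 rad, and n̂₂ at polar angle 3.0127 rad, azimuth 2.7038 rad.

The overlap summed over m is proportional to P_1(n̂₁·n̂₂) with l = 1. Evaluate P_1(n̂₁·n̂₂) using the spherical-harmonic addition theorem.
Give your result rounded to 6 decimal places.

-0.955524

Expand P_1 via completeness: Σ_{m} conj(Y_{1,m}) at Ω₁ times Y_{1,m} at Ω₂ —
  m=-1: Y*=0.13877 - 0.00408j  Y=-0.04022 - 0.01883j  product -0.00566 - 0.00245j
  m=+0: Y*=0.44742 + 0.00000j  Y=-0.48455 + 0.00000j  product -0.21680 + 0.00000j
  m=+1: Y*=-0.13877 - 0.00408j  Y=0.04022 - 0.01883j  product -0.00566 + 0.00245j
Accumulated sum -0.22811 + 0.00000j; after 4π/(2l+1) scaling, -0.95552 + 0.00000j ⇒ P_1 = -0.955524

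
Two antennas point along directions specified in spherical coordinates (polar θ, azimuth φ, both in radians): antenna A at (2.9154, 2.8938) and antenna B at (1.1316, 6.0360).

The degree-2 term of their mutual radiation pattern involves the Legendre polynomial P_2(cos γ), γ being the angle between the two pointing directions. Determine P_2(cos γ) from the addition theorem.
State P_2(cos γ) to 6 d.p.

Term-by-term m-sum for l=2 (normalisation 4π/5 = 2.513274):
  m=-2: +0.017091-0.009239i × +0.278546+0.150141i = +0.006148-0.000007i  (running Σ = +0.006148-0.000007i)
  m=-1: +0.163688-0.041412i × +0.288283+0.072747i = +0.050201-0.000030i  (running Σ = +0.056349-0.000038i)
  m=0: +0.583194-0.000000i × -0.144318+0.000000i = -0.084165+0.000000i  (running Σ = -0.027817-0.000038i)
  m=1: -0.163688-0.041412i × -0.288283+0.072747i = +0.050201+0.000030i  (running Σ = +0.022385-0.000007i)
  m=2: +0.017091+0.009239i × +0.278546-0.150141i = +0.006148+0.000007i  (running Σ = +0.028532+0.000000i)
Σ over m = +0.028532+0.000000i; ×(4π/5) → +0.071710+0.000000i. Real part: 0.071710

0.071710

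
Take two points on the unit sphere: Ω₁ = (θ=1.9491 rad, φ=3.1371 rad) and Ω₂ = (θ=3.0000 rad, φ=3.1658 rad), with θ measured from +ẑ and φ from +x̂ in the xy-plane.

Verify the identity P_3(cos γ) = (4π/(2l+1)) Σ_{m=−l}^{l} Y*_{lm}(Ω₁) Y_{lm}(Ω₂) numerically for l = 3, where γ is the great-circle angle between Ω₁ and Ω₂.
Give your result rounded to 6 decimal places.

Expand P_3 via completeness: Σ_{m} conj(Y_{3,m}) at Ω₁ times Y_{3,m} at Ω₂ —
  [-3]  conj(Y_{3,-3})(Ω₁) = (-0.334801, 0.004513) ; Y_{3,-3}(Ω₂) = (-0.001169, 0.000085) ; Δ = (0.000391, -0.000034)
  [-2]  conj(Y_{3,-2})(Ω₁) = (-0.325960, 0.002929) ; Y_{3,-2}(Ω₂) = (-0.020125, 0.000975) ; Δ = (0.006557, -0.000377)
  [-1]  conj(Y_{3,-1})(Ω₁) = (0.095480, -0.000429) ; Y_{3,-1}(Ω₂) = (-0.177835, 0.004306) ; Δ = (-0.016978, 0.000487)
  [+0]  conj(Y_{3,0})(Ω₁) = (0.319481, -0.000000) ; Y_{3,0}(Ω₂) = (-0.702097, 0.000000) ; Δ = (-0.224306, 0.000000)
  [+1]  conj(Y_{3,1})(Ω₁) = (-0.095480, -0.000429) ; Y_{3,1}(Ω₂) = (0.177835, 0.004306) ; Δ = (-0.016978, -0.000487)
  [+2]  conj(Y_{3,2})(Ω₁) = (-0.325960, -0.002929) ; Y_{3,2}(Ω₂) = (-0.020125, -0.000975) ; Δ = (0.006557, 0.000377)
  [+3]  conj(Y_{3,3})(Ω₁) = (0.334801, 0.004513) ; Y_{3,3}(Ω₂) = (0.001169, 0.000085) ; Δ = (0.000391, 0.000034)
Accumulated sum (-0.244366, 0.000000); after 4π/(2l+1) scaling, (-0.438684, 0.000000) ⇒ P_3 = -0.438684

-0.438684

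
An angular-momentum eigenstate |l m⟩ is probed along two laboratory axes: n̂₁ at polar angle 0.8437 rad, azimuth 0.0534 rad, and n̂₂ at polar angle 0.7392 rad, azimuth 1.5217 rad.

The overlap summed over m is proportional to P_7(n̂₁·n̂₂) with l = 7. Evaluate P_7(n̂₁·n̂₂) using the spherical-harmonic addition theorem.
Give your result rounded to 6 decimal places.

0.292451

Addition theorem: P_7(cos γ) = (4π/15) Σ_m Y*_{lm}(Ω₁) Y_{lm}(Ω₂), m = −7…7:
  term(m=-7) = -0.00135 + 0.00154j   from Y*(Ω₁)=0.06048 + 0.02372j, Y(Ω₂)=-0.01061 + 0.02965j
  term(m=-6) = -0.02284 - 0.01613j   from Y*(Ω₁)=0.20526 + 0.06811j, Y(Ω₂)=-0.12370 - 0.03753j
  term(m=-5) = 0.06171 - 0.10968j   from Y*(Ω₁)=0.39080 + 0.10690j, Y(Ω₂)=0.07549 - 0.30130j
  term(m=-4) = 0.17516 + 0.07613j   from Y*(Ω₁)=0.40751 + 0.08839j, Y(Ω₂)=0.44920 + 0.08937j
  term(m=-3) = -0.00796 + 0.02508j   from Y*(Ω₁)=0.07992 + 0.01291j, Y(Ω₂)=-0.04769 + 0.32145j
  term(m=-2) = -0.04109 - 0.00854j   from Y*(Ω₁)=-0.32817 - 0.03518j, Y(Ω₂)=0.12656 + 0.01247j
  term(m=-1) = 0.00945 - 0.09191j   from Y*(Ω₁)=-0.23740 - 0.01269j, Y(Ω₂)=-0.01907 + 0.38817j
  term(m=+0) = 0.00293 + 0.00000j   from Y*(Ω₁)=0.26757 + 0.00000j, Y(Ω₂)=0.01094 + 0.00000j
  term(m=+1) = 0.00945 + 0.09191j   from Y*(Ω₁)=0.23740 - 0.01269j, Y(Ω₂)=0.01907 + 0.38817j
  term(m=+2) = -0.04109 + 0.00854j   from Y*(Ω₁)=-0.32817 + 0.03518j, Y(Ω₂)=0.12656 - 0.01247j
  term(m=+3) = -0.00796 - 0.02508j   from Y*(Ω₁)=-0.07992 + 0.01291j, Y(Ω₂)=0.04769 + 0.32145j
  term(m=+4) = 0.17516 - 0.07613j   from Y*(Ω₁)=0.40751 - 0.08839j, Y(Ω₂)=0.44920 - 0.08937j
  term(m=+5) = 0.06171 + 0.10968j   from Y*(Ω₁)=-0.39080 + 0.10690j, Y(Ω₂)=-0.07549 - 0.30130j
  term(m=+6) = -0.02284 + 0.01613j   from Y*(Ω₁)=0.20526 - 0.06811j, Y(Ω₂)=-0.12370 + 0.03753j
  term(m=+7) = -0.00135 - 0.00154j   from Y*(Ω₁)=-0.06048 + 0.02372j, Y(Ω₂)=0.01061 + 0.02965j
Σ over m = 0.34909 - 0.00000j; ×(4π/15) → 0.29245 - 0.00000j. Real part: 0.292451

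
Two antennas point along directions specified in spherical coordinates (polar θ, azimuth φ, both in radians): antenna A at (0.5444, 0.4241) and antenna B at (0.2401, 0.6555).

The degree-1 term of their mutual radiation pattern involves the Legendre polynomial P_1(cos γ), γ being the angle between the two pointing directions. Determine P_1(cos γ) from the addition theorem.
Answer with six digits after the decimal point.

0.950774

Summing Y*_{l m}(θ₁,φ₁)·Y_{l m}(θ₂,φ₂) over m ∈ [−1, 1]; prefactor 4π/(2·1+1) = 4.188790:
  [-1]  conj(Y_{1,-1})(Ω₁) = (0.163081, 0.073631) ; Y_{1,-1}(Ω₂) = (0.065131, -0.050080) ; Δ = (0.014309, -0.003372)
  [+0]  conj(Y_{1,0})(Ω₁) = (0.417969, -0.000000) ; Y_{1,0}(Ω₂) = (0.474587, 0.000000) ; Δ = (0.198363, 0.000000)
  [+1]  conj(Y_{1,1})(Ω₁) = (-0.163081, 0.073631) ; Y_{1,1}(Ω₂) = (-0.065131, -0.050080) ; Δ = (0.014309, 0.003372)
Total Σ_m = (0.226981, 0.000000). Multiply by 4.188790: (0.950774, 0.000000). P_1(cos γ) = 0.950774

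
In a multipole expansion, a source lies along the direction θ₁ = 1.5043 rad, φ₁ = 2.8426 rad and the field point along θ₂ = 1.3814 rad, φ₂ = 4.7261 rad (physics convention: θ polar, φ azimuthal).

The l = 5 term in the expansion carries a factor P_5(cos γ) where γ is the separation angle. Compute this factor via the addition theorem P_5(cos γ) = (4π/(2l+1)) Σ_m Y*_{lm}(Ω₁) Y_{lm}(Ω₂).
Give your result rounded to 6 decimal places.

-0.346549

Expand P_5 via completeness: Σ_{m} conj(Y_{5,m}) at Ω₁ times Y_{5,m} at Ω₂ —
  m=-5: -0.034776+0.457707i × +0.029051+0.423096i = -0.194664-0.001417i  (running Σ = -0.194664-0.001417i)
  m=-4: +0.035391-0.089955i × +0.256694-0.014092i = +0.007817-0.023590i  (running Σ = -0.186847-0.025006i)
  m=-3: +0.205911-0.257876i × +0.009177+0.222986i = +0.059393+0.043549i  (running Σ = -0.127455+0.018542i)
  m=-2: -0.091433+0.062283i × +0.274931-0.007541i = -0.024668+0.017813i  (running Σ = -0.152123+0.036355i)
  m=-1: -0.286643+0.088353i × +0.002286+0.166750i = -0.015388-0.047596i  (running Σ = -0.167511-0.011240i)
  m=0: +0.114173-0.000000i × +0.277381+0.000000i = +0.031670+0.000000i  (running Σ = -0.135842-0.011240i)
  m=1: +0.286643+0.088353i × -0.002286+0.166750i = -0.015388+0.047596i  (running Σ = -0.151230+0.036355i)
  m=2: -0.091433-0.062283i × +0.274931+0.007541i = -0.024668-0.017813i  (running Σ = -0.175898+0.018542i)
  m=3: -0.205911-0.257876i × -0.009177+0.222986i = +0.059393-0.043549i  (running Σ = -0.116505-0.025006i)
  m=4: +0.035391+0.089955i × +0.256694+0.014092i = +0.007817+0.023590i  (running Σ = -0.108688-0.001417i)
  m=5: +0.034776+0.457707i × -0.029051+0.423096i = -0.194664+0.001417i  (running Σ = -0.303353-0.000000i)
Total Σ_m = -0.303353-0.000000i. Multiply by 1.142397: -0.346549-0.000000i. P_5(cos γ) = -0.346549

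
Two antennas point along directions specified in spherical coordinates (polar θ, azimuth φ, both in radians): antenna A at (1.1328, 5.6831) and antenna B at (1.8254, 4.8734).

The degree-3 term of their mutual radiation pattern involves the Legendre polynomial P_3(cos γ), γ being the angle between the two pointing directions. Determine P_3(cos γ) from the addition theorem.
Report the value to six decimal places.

Term-by-term m-sum for l=3 (normalisation 4π/7 = 1.795196):
  term(m=-3) = -0.088675+0.076604i   from Y*(Ω₁)=-0.070481-0.301751i, Y(Ω₂)=-0.175643-0.334895i
  term(m=-2) = +0.004164-0.085595i   from Y*(Ω₁)=+0.128754-0.331343i, Y(Ω₂)=+0.228680-0.076295i
  term(m=-1) = +0.004336+0.004552i   from Y*(Ω₁)=-0.024296+0.016625i, Y(Ω₂)=-0.034238-0.210800i
  term(m=+0) = -0.083834-0.000000i   from Y*(Ω₁)=-0.332468-0.000000i, Y(Ω₂)=+0.252156+0.000000i
  term(m=+1) = +0.004336-0.004552i   from Y*(Ω₁)=+0.024296+0.016625i, Y(Ω₂)=+0.034238-0.210800i
  term(m=+2) = +0.004164+0.085595i   from Y*(Ω₁)=+0.128754+0.331343i, Y(Ω₂)=+0.228680+0.076295i
  term(m=+3) = -0.088675-0.076604i   from Y*(Ω₁)=+0.070481-0.301751i, Y(Ω₂)=+0.175643-0.334895i
Σ over m = -0.244185+0.000000i; ×(4π/7) → -0.438360+0.000000i. Real part: -0.438360

-0.438360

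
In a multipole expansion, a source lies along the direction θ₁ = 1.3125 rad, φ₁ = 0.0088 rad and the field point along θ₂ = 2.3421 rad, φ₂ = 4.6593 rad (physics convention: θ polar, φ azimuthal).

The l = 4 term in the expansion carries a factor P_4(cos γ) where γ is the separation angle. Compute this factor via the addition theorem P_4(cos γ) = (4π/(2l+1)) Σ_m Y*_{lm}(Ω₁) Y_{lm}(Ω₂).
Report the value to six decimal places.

0.202385

Term-by-term m-sum for l=4 (normalisation 4π/9 = 1.396263):
  m=-4: Y*=+0.386430+0.013608i  Y=+0.114330+0.024650i  product +0.043845+0.011081i
  m=-3: Y*=+0.288844+0.007627i  Y=-0.051006+0.317539i  product -0.017155+0.091330i
  m=-2: Y*=-0.169854-0.002990i  Y=-0.410649-0.043766i  product +0.069620+0.008662i
  m=-1: Y*=-0.297129-0.002615i  Y=+0.005036-0.094766i  product -0.001744+0.028144i
  m=+0: Y*=+0.126055-0.000000i  Y=-0.350522+0.000000i  product -0.044185+0.000000i
  m=+1: Y*=+0.297129-0.002615i  Y=-0.005036-0.094766i  product -0.001744-0.028144i
  m=+2: Y*=-0.169854+0.002990i  Y=-0.410649+0.043766i  product +0.069620-0.008662i
  m=+3: Y*=-0.288844+0.007627i  Y=+0.051006+0.317539i  product -0.017155-0.091330i
  m=+4: Y*=+0.386430-0.013608i  Y=+0.114330-0.024650i  product +0.043845-0.011081i
Accumulated sum +0.144947+0.000000i; after 4π/(2l+1) scaling, +0.202385+0.000000i ⇒ P_4 = 0.202385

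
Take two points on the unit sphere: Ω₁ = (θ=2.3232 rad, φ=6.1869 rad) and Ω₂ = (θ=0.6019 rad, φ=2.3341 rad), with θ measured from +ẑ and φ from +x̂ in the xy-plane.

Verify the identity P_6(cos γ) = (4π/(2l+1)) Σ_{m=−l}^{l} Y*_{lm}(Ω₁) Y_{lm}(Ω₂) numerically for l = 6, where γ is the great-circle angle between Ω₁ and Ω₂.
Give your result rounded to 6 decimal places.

-0.344391

Summing Y*_{l m}(θ₁,φ₁)·Y_{l m}(θ₂,φ₂) over m ∈ [−6, 6]; prefactor 4π/(2·6+1) = 0.966644:
  [-6]  conj(Y_{6,-6})(Ω₁) = 0.06127 - 0.03994j ; Y_{6,-6}(Ω₂) = 0.00210 - 0.01578j ; Δ = -0.00050 - 0.00105j
  [-5]  conj(Y_{6,-5})(Ω₁) = -0.21020 + 0.10982j ; Y_{6,-5}(Ω₂) = 0.05016 + 0.06267j ; Δ = -0.01743 - 0.00767j
  [-4]  conj(Y_{6,-4})(Ω₁) = 0.38859 - 0.15753j ; Y_{6,-4}(Ω₂) = -0.23646 - 0.02095j ; Δ = -0.09518 + 0.02911j
  [-3]  conj(Y_{6,-3})(Ω₁) = -0.35486 + 0.10545j ; Y_{6,-3}(Ω₂) = 0.32804 - 0.28720j ; Δ = -0.08612 + 0.13651j
  [-2]  conj(Y_{6,-2})(Ω₁) = -0.03556 + 0.00693j ; Y_{6,-2}(Ω₂) = -0.01847 + 0.41760j ; Δ = -0.00224 - 0.01498j
  [-1]  conj(Y_{6,-1})(Ω₁) = 0.37092 - 0.03583j ; Y_{6,-1}(Ω₂) = 0.01989 + 0.02079j ; Δ = 0.00812 + 0.00700j
  [+0]  conj(Y_{6,0})(Ω₁) = -0.07230 + 0.00000j ; Y_{6,0}(Ω₂) = -0.42085 + 0.00000j ; Δ = 0.03043 + 0.00000j
  [+1]  conj(Y_{6,1})(Ω₁) = -0.37092 - 0.03583j ; Y_{6,1}(Ω₂) = -0.01989 + 0.02079j ; Δ = 0.00812 - 0.00700j
  [+2]  conj(Y_{6,2})(Ω₁) = -0.03556 - 0.00693j ; Y_{6,2}(Ω₂) = -0.01847 - 0.41760j ; Δ = -0.00224 + 0.01498j
  [+3]  conj(Y_{6,3})(Ω₁) = 0.35486 + 0.10545j ; Y_{6,3}(Ω₂) = -0.32804 - 0.28720j ; Δ = -0.08612 - 0.13651j
  [+4]  conj(Y_{6,4})(Ω₁) = 0.38859 + 0.15753j ; Y_{6,4}(Ω₂) = -0.23646 + 0.02095j ; Δ = -0.09518 - 0.02911j
  [+5]  conj(Y_{6,5})(Ω₁) = 0.21020 + 0.10982j ; Y_{6,5}(Ω₂) = -0.05016 + 0.06267j ; Δ = -0.01743 + 0.00767j
  [+6]  conj(Y_{6,6})(Ω₁) = 0.06127 + 0.03994j ; Y_{6,6}(Ω₂) = 0.00210 + 0.01578j ; Δ = -0.00050 + 0.00105j
Σ over m = -0.35627 - 0.00000j; ×(4π/13) → -0.34439 - 0.00000j. Real part: -0.344391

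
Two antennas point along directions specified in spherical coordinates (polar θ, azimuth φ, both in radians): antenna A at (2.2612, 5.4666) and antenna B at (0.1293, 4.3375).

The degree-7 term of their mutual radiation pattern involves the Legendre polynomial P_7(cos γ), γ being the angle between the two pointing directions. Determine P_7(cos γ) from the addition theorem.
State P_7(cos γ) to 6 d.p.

Addition theorem: P_7(cos γ) = (4π/15) Σ_m Y*_{lm}(Ω₁) Y_{lm}(Ω₂), m = −7…7:
  [-7]  conj(Y_{7,-7})(Ω₁) = 0.06830 + 0.04350j ; Y_{7,-7}(Ω₂) = 0.00000 + 0.00000j ; Δ = -0.00000 + 0.00000j
  [-6]  conj(Y_{7,-6})(Ω₁) = -0.04656 - 0.24589j ; Y_{7,-6}(Ω₂) = 0.00001 - 0.00001j ; Δ = -0.00000 - 0.00000j
  [-5]  conj(Y_{7,-5})(Ω₁) = -0.25142 + 0.34522j ; Y_{7,-5}(Ω₂) = -0.00015 - 0.00005j ; Δ = 0.00005 - 0.00004j
  [-4]  conj(Y_{7,-4})(Ω₁) = 0.37235 - 0.04669j ; Y_{7,-4}(Ω₂) = 0.00014 + 0.00196j ; Δ = 0.00014 + 0.00072j
  [-3]  conj(Y_{7,-3})(Ω₁) = 0.00959 + 0.00795j ; Y_{7,-3}(Ω₂) = 0.01634 - 0.00782j ; Δ = 0.00022 + 0.00005j
  [-2]  conj(Y_{7,-2})(Ω₁) = -0.02249 - 0.36006j ; Y_{7,-2}(Ω₂) = -0.08516 - 0.07930j ; Δ = -0.02664 + 0.03245j
  [-1]  conj(Y_{7,-1})(Ω₁) = -0.10286 + 0.10948j ; Y_{7,-1}(Ω₂) = -0.17200 + 0.43711j ; Δ = -0.03016 - 0.06379j
  [+0]  conj(Y_{7,0})(Ω₁) = -0.32110 + 0.00000j ; Y_{7,0}(Ω₂) = 0.85124 + 0.00000j ; Δ = -0.27333 + 0.00000j
  [+1]  conj(Y_{7,1})(Ω₁) = 0.10286 + 0.10948j ; Y_{7,1}(Ω₂) = 0.17200 + 0.43711j ; Δ = -0.03016 + 0.06379j
  [+2]  conj(Y_{7,2})(Ω₁) = -0.02249 + 0.36006j ; Y_{7,2}(Ω₂) = -0.08516 + 0.07930j ; Δ = -0.02664 - 0.03245j
  [+3]  conj(Y_{7,3})(Ω₁) = -0.00959 + 0.00795j ; Y_{7,3}(Ω₂) = -0.01634 - 0.00782j ; Δ = 0.00022 - 0.00005j
  [+4]  conj(Y_{7,4})(Ω₁) = 0.37235 + 0.04669j ; Y_{7,4}(Ω₂) = 0.00014 - 0.00196j ; Δ = 0.00014 - 0.00072j
  [+5]  conj(Y_{7,5})(Ω₁) = 0.25142 + 0.34522j ; Y_{7,5}(Ω₂) = 0.00015 - 0.00005j ; Δ = 0.00005 + 0.00004j
  [+6]  conj(Y_{7,6})(Ω₁) = -0.04656 + 0.24589j ; Y_{7,6}(Ω₂) = 0.00001 + 0.00001j ; Δ = -0.00000 + 0.00000j
  [+7]  conj(Y_{7,7})(Ω₁) = -0.06830 + 0.04350j ; Y_{7,7}(Ω₂) = -0.00000 + 0.00000j ; Δ = -0.00000 - 0.00000j
Σ over m = -0.38611 + 0.00000j; ×(4π/15) → -0.32347 + 0.00000j. Real part: -0.323470

-0.323470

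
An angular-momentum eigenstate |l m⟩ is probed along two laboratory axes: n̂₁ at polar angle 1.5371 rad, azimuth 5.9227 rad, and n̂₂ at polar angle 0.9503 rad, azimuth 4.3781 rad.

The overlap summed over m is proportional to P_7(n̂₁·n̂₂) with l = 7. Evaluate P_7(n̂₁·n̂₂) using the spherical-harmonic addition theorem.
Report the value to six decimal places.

Term-by-term m-sum for l=7 (normalisation 4π/15 = 0.837758):
  m=-7: -0.405879-0.288656i × +0.084769+0.082071i = -0.010716-0.057780i  (running Σ = -0.010716-0.057780i)
  m=-6: -0.035060-0.052125i × +0.132939-0.286130i = -0.019575+0.003102i  (running Σ = -0.030291-0.054678i)
  m=-5: +0.082756+0.350862i × -0.441811-0.044618i = -0.020907-0.158707i  (running Σ = -0.051199-0.213385i)
  m=-4: -0.009462+0.073028i × +0.060378+0.253704i = -0.019099+0.002009i  (running Σ = -0.070297-0.211376i)
  m=-3: +0.151862-0.285166i × -0.149120+0.095146i = +0.004487+0.056973i  (running Σ = -0.065811-0.154403i)
  m=-2: +0.058831-0.051700i × +0.276144+0.218138i = +0.027524-0.001443i  (running Σ = -0.038287-0.155847i)
  m=-1: -0.289559+0.109151i × -0.010931+0.031471i = -0.000270-0.010306i  (running Σ = -0.038557-0.166152i)
  m=0: -0.079697-0.000000i × +0.351931+0.000000i = -0.028048-0.000000i  (running Σ = -0.066605-0.166152i)
  m=1: +0.289559+0.109151i × +0.010931+0.031471i = -0.000270+0.010306i  (running Σ = -0.066875-0.155847i)
  m=2: +0.058831+0.051700i × +0.276144-0.218138i = +0.027524+0.001443i  (running Σ = -0.039351-0.154403i)
  m=3: -0.151862-0.285166i × +0.149120+0.095146i = +0.004487-0.056973i  (running Σ = -0.034864-0.211376i)
  m=4: -0.009462-0.073028i × +0.060378-0.253704i = -0.019099-0.002009i  (running Σ = -0.053963-0.213385i)
  m=5: -0.082756+0.350862i × +0.441811-0.044618i = -0.020907+0.158707i  (running Σ = -0.074871-0.054678i)
  m=6: -0.035060+0.052125i × +0.132939+0.286130i = -0.019575-0.003102i  (running Σ = -0.094446-0.057780i)
  m=7: +0.405879-0.288656i × -0.084769+0.082071i = -0.010716+0.057780i  (running Σ = -0.105162+0.000000i)
Σ over m = -0.105162+0.000000i; ×(4π/15) → -0.088100+0.000000i. Real part: -0.088100

-0.088100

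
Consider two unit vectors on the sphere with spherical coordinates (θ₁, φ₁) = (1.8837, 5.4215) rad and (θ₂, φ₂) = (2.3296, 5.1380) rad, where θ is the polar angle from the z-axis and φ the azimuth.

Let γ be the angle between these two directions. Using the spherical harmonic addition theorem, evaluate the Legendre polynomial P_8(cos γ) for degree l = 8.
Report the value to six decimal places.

-0.368158

Addition theorem: P_8(cos γ) = (4π/17) Σ_m Y*_{lm}(Ω₁) Y_{lm}(Ω₂), m = −8…8:
  m=-8: Y*=0.28364 - 0.19837j  Y=-0.03827 + 0.01031j  product -0.00881 + 0.01052j
  m=-7: Y*=-0.43385 - 0.11142j  Y=0.02429 - 0.14833j  product -0.02707 + 0.06165j
  m=-6: Y*=0.05199 + 0.10554j  Y=0.27903 + 0.18599j  product -0.00512 + 0.03912j
  m=-5: Y*=-0.12110 + 0.28329j  Y=-0.39186 + 0.24419j  product -0.02172 - 0.14058j
  m=-4: Y*=0.23269 - 0.07329j  Y=-0.04013 - 0.30308j  product -0.03155 - 0.06758j
  m=-3: Y*=0.17432 + 0.10845j  Y=-0.12485 - 0.03780j  product -0.01766 - 0.02013j
  m=-2: Y*=-0.04281 - 0.27839j  Y=0.25232 - 0.28794j  product -0.09096 - 0.05792j
  m=-1: Y*=0.10144 - 0.11823j  Y=0.01936 + 0.04271j  product 0.00701 + 0.00204j
  m=+0: Y*=-0.28960 + 0.00000j  Y=0.36701 + 0.00000j  product -0.10629 + 0.00000j
  m=+1: Y*=-0.10144 - 0.11823j  Y=-0.01936 + 0.04271j  product 0.00701 - 0.00204j
  m=+2: Y*=-0.04281 + 0.27839j  Y=0.25232 + 0.28794j  product -0.09096 + 0.05792j
  m=+3: Y*=-0.17432 + 0.10845j  Y=0.12485 - 0.03780j  product -0.01766 + 0.02013j
  m=+4: Y*=0.23269 + 0.07329j  Y=-0.04013 + 0.30308j  product -0.03155 + 0.06758j
  m=+5: Y*=0.12110 + 0.28329j  Y=0.39186 + 0.24419j  product -0.02172 + 0.14058j
  m=+6: Y*=0.05199 - 0.10554j  Y=0.27903 - 0.18599j  product -0.00512 - 0.03912j
  m=+7: Y*=0.43385 - 0.11142j  Y=-0.02429 - 0.14833j  product -0.02707 - 0.06165j
  m=+8: Y*=0.28364 + 0.19837j  Y=-0.03827 - 0.01031j  product -0.00881 - 0.01052j
Accumulated sum -0.49805 + 0.00000j; after 4π/(2l+1) scaling, -0.36816 + 0.00000j ⇒ P_8 = -0.368158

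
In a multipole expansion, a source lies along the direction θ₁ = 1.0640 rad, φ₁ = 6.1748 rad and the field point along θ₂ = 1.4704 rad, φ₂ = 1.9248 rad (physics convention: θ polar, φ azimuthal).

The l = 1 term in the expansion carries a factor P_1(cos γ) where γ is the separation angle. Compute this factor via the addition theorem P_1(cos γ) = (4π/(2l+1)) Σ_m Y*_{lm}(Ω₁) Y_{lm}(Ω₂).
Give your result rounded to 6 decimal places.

Addition theorem: P_1(cos γ) = (4π/3) Σ_m Y*_{lm}(Ω₁) Y_{lm}(Ω₂), m = −1…1:
  m=-1: Y*=+0.300294-0.032676i  Y=-0.119165-0.322439i  product -0.046320-0.092933i
  m=+0: Y*=+0.237157-0.000000i  Y=+0.048972+0.000000i  product +0.011614+0.000000i
  m=+1: Y*=-0.300294-0.032676i  Y=+0.119165-0.322439i  product -0.046320+0.092933i
Σ over m = -0.081027+0.000000i; ×(4π/3) → -0.339404+0.000000i. Real part: -0.339404

-0.339404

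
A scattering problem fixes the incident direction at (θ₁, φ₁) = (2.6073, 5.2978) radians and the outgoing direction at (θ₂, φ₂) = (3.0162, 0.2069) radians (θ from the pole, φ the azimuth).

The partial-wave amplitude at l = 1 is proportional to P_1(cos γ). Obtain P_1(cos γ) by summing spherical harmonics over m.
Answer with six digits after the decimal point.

0.877407

Addition theorem: P_1(cos γ) = (4π/3) Σ_m Y*_{lm}(Ω₁) Y_{lm}(Ω₂), m = −1…1:
  term(m=-1) = 0.00281 - 0.00706j   from Y*(Ω₁)=0.09721 - 0.14664j, Y(Ω₂)=0.04229 - 0.00888j
  term(m=+0) = 0.20385 + 0.00000j   from Y*(Ω₁)=-0.42051 + 0.00000j, Y(Ω₂)=-0.48477 + 0.00000j
  term(m=+1) = 0.00281 + 0.00706j   from Y*(Ω₁)=-0.09721 - 0.14664j, Y(Ω₂)=-0.04229 - 0.00888j
Total Σ_m = 0.20947 + 0.00000j. Multiply by 4.188790: 0.87741 + 0.00000j. P_1(cos γ) = 0.877407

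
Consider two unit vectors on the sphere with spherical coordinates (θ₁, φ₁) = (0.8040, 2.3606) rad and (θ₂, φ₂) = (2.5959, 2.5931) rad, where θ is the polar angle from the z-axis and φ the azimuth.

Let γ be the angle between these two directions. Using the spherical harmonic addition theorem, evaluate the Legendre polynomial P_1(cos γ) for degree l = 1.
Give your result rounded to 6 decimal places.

Term-by-term m-sum for l=1 (normalisation 4π/3 = 4.188790):
  [-1]  conj(Y_{1,-1})(Ω₁) = -0.17670 + 0.17515j ; Y_{1,-1}(Ω₂) = -0.15301 - 0.09350j ; Δ = 0.04341 - 0.01028j
  [+0]  conj(Y_{1,0})(Ω₁) = 0.33901 + 0.00000j ; Y_{1,0}(Ω₂) = -0.41764 + 0.00000j ; Δ = -0.14158 + 0.00000j
  [+1]  conj(Y_{1,1})(Ω₁) = 0.17670 + 0.17515j ; Y_{1,1}(Ω₂) = 0.15301 - 0.09350j ; Δ = 0.04341 + 0.01028j
Accumulated sum -0.05476 + 0.00000j; after 4π/(2l+1) scaling, -0.22936 + 0.00000j ⇒ P_1 = -0.229363

-0.229363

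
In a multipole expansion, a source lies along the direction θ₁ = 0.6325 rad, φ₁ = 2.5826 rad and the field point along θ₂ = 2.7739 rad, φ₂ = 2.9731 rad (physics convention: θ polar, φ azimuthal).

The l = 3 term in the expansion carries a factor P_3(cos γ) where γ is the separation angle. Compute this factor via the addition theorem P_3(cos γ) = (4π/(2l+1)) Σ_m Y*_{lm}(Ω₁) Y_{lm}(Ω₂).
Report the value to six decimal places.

Summing Y*_{l m}(θ₁,φ₁)·Y_{l m}(θ₂,φ₂) over m ∈ [−3, 3]; prefactor 4π/(2·3+1) = 1.795196:
  term(m=-3) = 0.00065 - 0.00154j   from Y*(Ω₁)=0.00914 + 0.08571j, Y(Ω₂)=-0.01696 - 0.00938j
  term(m=-2) = -0.02521 + 0.02499j   from Y*(Ω₁)=0.12603 - 0.25903j, Y(Ω₂)=-0.11630 - 0.04074j
  term(m=-1) = 0.15506 - 0.06383j   from Y*(Ω₁)=-0.36486 + 0.22824j, Y(Ω₂)=-0.38411 - 0.06534j
  term(m=+0) = -0.03585 + 0.00000j   from Y*(Ω₁)=0.07604 + 0.00000j, Y(Ω₂)=-0.47148 + 0.00000j
  term(m=+1) = 0.15506 + 0.06383j   from Y*(Ω₁)=0.36486 + 0.22824j, Y(Ω₂)=0.38411 - 0.06534j
  term(m=+2) = -0.02521 - 0.02499j   from Y*(Ω₁)=0.12603 + 0.25903j, Y(Ω₂)=-0.11630 + 0.04074j
  term(m=+3) = 0.00065 + 0.00154j   from Y*(Ω₁)=-0.00914 + 0.08571j, Y(Ω₂)=0.01696 - 0.00938j
Accumulated sum 0.22515 - 0.00000j; after 4π/(2l+1) scaling, 0.40419 - 0.00000j ⇒ P_3 = 0.404188

0.404188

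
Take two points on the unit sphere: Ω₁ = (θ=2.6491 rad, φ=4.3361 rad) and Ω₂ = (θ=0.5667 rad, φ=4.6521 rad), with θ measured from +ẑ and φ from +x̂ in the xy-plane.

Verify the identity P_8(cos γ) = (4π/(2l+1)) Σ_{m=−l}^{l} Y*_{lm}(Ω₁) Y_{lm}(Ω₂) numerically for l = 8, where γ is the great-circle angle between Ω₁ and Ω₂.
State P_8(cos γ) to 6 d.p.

Summing Y*_{l m}(θ₁,φ₁)·Y_{l m}(θ₂,φ₂) over m ∈ [−8, 8]; prefactor 4π/(2·8+1) = 0.739198:
  m=-8: Y*=(-0.001276, -0.000169)  Y=(0.003151, 0.001650)  product (-0.000004, -0.000003)
  m=-7: Y*=(-0.004665, 0.008388)  Y=(0.009157, -0.020394)  product (0.000128, 0.000172)
  m=-6: Y*=(0.028398, 0.034623)  Y=(-0.081558, -0.030860)  product (-0.001248, -0.003700)
  m=-5: Y*=(0.139400, -0.044753)  Y=(-0.069729, 0.224265)  product (0.000316, 0.034383)
  m=-4: Y*=(0.022179, -0.337399)  Y=(0.420912, 0.103520)  product (0.044263, -0.139719)
  m=-3: Y*=(-0.465073, -0.220045)  Y=(0.087223, -0.476980)  product (-0.145522, 0.202638)
  m=-2: Y*=(-0.281571, 0.263670)  Y=(-0.148419, -0.017983)  product (0.046532, -0.034070)
  m=-1: Y*=(-0.057286, -0.144985)  Y=(0.021601, -0.357852)  product (-0.053121, 0.017368)
  m=+0: Y*=(-0.448832, -0.000000)  Y=(-0.280208, 0.000000)  product (0.125766, 0.000000)
  m=+1: Y*=(0.057286, -0.144985)  Y=(-0.021601, -0.357852)  product (-0.053121, -0.017368)
  m=+2: Y*=(-0.281571, -0.263670)  Y=(-0.148419, 0.017983)  product (0.046532, 0.034070)
  m=+3: Y*=(0.465073, -0.220045)  Y=(-0.087223, -0.476980)  product (-0.145522, -0.202638)
  m=+4: Y*=(0.022179, 0.337399)  Y=(0.420912, -0.103520)  product (0.044263, 0.139719)
  m=+5: Y*=(-0.139400, -0.044753)  Y=(0.069729, 0.224265)  product (0.000316, -0.034383)
  m=+6: Y*=(0.028398, -0.034623)  Y=(-0.081558, 0.030860)  product (-0.001248, 0.003700)
  m=+7: Y*=(0.004665, 0.008388)  Y=(-0.009157, -0.020394)  product (0.000128, -0.000172)
  m=+8: Y*=(-0.001276, 0.000169)  Y=(0.003151, -0.001650)  product (-0.000004, 0.000003)
Accumulated sum (-0.091542, -0.000000); after 4π/(2l+1) scaling, (-0.067668, -0.000000) ⇒ P_8 = -0.067668

-0.067668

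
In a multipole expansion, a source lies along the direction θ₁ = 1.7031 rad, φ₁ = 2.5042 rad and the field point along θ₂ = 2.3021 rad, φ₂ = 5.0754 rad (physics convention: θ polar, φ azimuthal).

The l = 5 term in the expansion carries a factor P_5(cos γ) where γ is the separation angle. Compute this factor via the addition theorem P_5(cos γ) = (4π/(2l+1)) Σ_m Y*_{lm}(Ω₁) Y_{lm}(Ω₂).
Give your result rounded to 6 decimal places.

Term-by-term m-sum for l=5 (normalisation 4π/11 = 1.142397):
  m=-5: Y*=(0.443745, -0.020147)  Y=(0.102875, -0.025640)  product (0.045134, -0.013450)
  m=-4: Y*=(0.155124, 0.104319)  Y=(-0.035640, 0.298708)  product (-0.036690, 0.042619)
  m=-3: Y*=(-0.095140, -0.267780)  Y=(-0.381010, -0.199213)  product (-0.017096, 0.120980)
  m=-2: Y*=(0.060737, -0.199156)  Y=(0.158505, -0.140717)  product (-0.018398, -0.040114)
  m=-1: Y*=(-0.194606, 0.144105)  Y=(-0.090296, -0.237719)  product (0.051829, 0.033249)
  m=+0: Y*=(-0.212919, -0.000000)  Y=(0.288083, 0.000000)  product (-0.061338, -0.000000)
  m=+1: Y*=(0.194606, 0.144105)  Y=(0.090296, -0.237719)  product (0.051829, -0.033249)
  m=+2: Y*=(0.060737, 0.199156)  Y=(0.158505, 0.140717)  product (-0.018398, 0.040114)
  m=+3: Y*=(0.095140, -0.267780)  Y=(0.381010, -0.199213)  product (-0.017096, -0.120980)
  m=+4: Y*=(0.155124, -0.104319)  Y=(-0.035640, -0.298708)  product (-0.036690, -0.042619)
  m=+5: Y*=(-0.443745, -0.020147)  Y=(-0.102875, -0.025640)  product (0.045134, 0.013450)
Total Σ_m = (-0.011779, -0.000000). Multiply by 1.142397: (-0.013457, -0.000000). P_5(cos γ) = -0.013457

-0.013457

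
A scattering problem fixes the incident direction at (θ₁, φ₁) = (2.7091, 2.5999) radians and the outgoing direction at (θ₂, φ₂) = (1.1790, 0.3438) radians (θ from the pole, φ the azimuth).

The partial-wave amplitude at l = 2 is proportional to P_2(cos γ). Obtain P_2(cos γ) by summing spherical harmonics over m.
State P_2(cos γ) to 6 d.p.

0.025453

Addition theorem: P_2(cos γ) = (4π/5) Σ_m Y*_{lm}(Ω₁) Y_{lm}(Ω₂), m = −2…2:
  term(m=-2) = -0.004452-0.021943i   from Y*(Ω₁)=+0.031781-0.059956i, Y(Ω₂)=+0.254978-0.209415i
  term(m=-1) = +0.050730-0.062057i   from Y*(Ω₁)=+0.251900-0.151576i, Y(Ω₂)=+0.256689-0.091899i
  term(m=+0) = -0.082428+0.000000i   from Y*(Ω₁)=+0.464565-0.000000i, Y(Ω₂)=-0.177431+0.000000i
  term(m=+1) = +0.050730+0.062057i   from Y*(Ω₁)=-0.251900-0.151576i, Y(Ω₂)=-0.256689-0.091899i
  term(m=+2) = -0.004452+0.021943i   from Y*(Ω₁)=+0.031781+0.059956i, Y(Ω₂)=+0.254978+0.209415i
Total Σ_m = +0.010127-0.000000i. Multiply by 2.513274: +0.025453-0.000000i. P_2(cos γ) = 0.025453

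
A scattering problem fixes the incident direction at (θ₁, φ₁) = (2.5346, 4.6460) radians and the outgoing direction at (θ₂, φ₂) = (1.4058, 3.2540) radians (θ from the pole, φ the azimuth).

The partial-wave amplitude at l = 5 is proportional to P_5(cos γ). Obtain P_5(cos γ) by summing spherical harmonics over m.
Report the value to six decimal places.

-0.064961

Summing Y*_{l m}(θ₁,φ₁)·Y_{l m}(θ₂,φ₂) over m ∈ [−5, 5]; prefactor 4π/(2·5+1) = 1.142397:
  m=-5: Y*=-0.00913 - 0.02649j  Y=-0.36678 + 0.23100j  product 0.00947 + 0.00761j
  m=-4: Y*=-0.12314 + 0.03349j  Y=0.20555 - 0.09920j  product -0.02199 + 0.01910j
  m=-3: Y*=0.06442 + 0.31918j  Y=0.23726 - 0.08319j  product 0.04184 + 0.07037j
  m=-2: Y*=0.45966 - 0.06139j  Y=-0.24267 + 0.05549j  product -0.10814 + 0.04041j
  m=-1: Y*=-0.01349 - 0.20289j  Y=-0.20017 + 0.02260j  product 0.00728 + 0.04031j
  m=+0: Y*=0.34110 + 0.00000j  Y=0.25274 + 0.00000j  product 0.08621 + 0.00000j
  m=+1: Y*=0.01349 - 0.20289j  Y=0.20017 + 0.02260j  product 0.00728 - 0.04031j
  m=+2: Y*=0.45966 + 0.06139j  Y=-0.24267 - 0.05549j  product -0.10814 - 0.04041j
  m=+3: Y*=-0.06442 + 0.31918j  Y=-0.23726 - 0.08319j  product 0.04184 - 0.07037j
  m=+4: Y*=-0.12314 - 0.03349j  Y=0.20555 + 0.09920j  product -0.02199 - 0.01910j
  m=+5: Y*=0.00913 - 0.02649j  Y=0.36678 + 0.23100j  product 0.00947 - 0.00761j
Total Σ_m = -0.05686 + 0.00000j. Multiply by 1.142397: -0.06496 + 0.00000j. P_5(cos γ) = -0.064961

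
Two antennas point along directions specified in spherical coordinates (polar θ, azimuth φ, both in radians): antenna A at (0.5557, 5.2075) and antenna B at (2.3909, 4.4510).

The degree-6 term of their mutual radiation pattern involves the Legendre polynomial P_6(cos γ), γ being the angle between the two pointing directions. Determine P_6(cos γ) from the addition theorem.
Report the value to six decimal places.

0.237945

Summing Y*_{l m}(θ₁,φ₁)·Y_{l m}(θ₂,φ₂) over m ∈ [−6, 6]; prefactor 4π/(2·6+1) = 0.966644:
  term(m=-6) = -0.00009 - 0.00050j   from Y*(Ω₁)=0.01026 - 0.00177j, Y(Ω₂)=-0.00012 - 0.04867j
  term(m=-5) = 0.00841 + 0.00628j   from Y*(Ω₁)=0.03589 + 0.04567j, Y(Ω₂)=0.17448 - 0.04714j
  term(m=-4) = -0.07182 + 0.00834j   from Y*(Ω₁)=-0.07636 + 0.17587j, Y(Ω₂)=0.18909 + 0.32627j
  term(m=-3) = 0.11243 - 0.13384j   from Y*(Ω₁)=-0.39977 + 0.03425j, Y(Ω₂)=-0.30767 + 0.30842j
  term(m=-2) = 0.00334 + 0.05773j   from Y*(Ω₁)=-0.25840 - 0.39392j, Y(Ω₂)=-0.10634 - 0.06128j
  term(m=-1) = 0.02381 + 0.02247j   from Y*(Ω₁)=0.04712 - 0.08726j, Y(Ω₂)=-0.08530 + 0.31887j
  term(m=+0) = 0.09398 + 0.00000j   from Y*(Ω₁)=-0.41047 + 0.00000j, Y(Ω₂)=-0.22897 + 0.00000j
  term(m=+1) = 0.02381 - 0.02247j   from Y*(Ω₁)=-0.04712 - 0.08726j, Y(Ω₂)=0.08530 + 0.31887j
  term(m=+2) = 0.00334 - 0.05773j   from Y*(Ω₁)=-0.25840 + 0.39392j, Y(Ω₂)=-0.10634 + 0.06128j
  term(m=+3) = 0.11243 + 0.13384j   from Y*(Ω₁)=0.39977 + 0.03425j, Y(Ω₂)=0.30767 + 0.30842j
  term(m=+4) = -0.07182 - 0.00834j   from Y*(Ω₁)=-0.07636 - 0.17587j, Y(Ω₂)=0.18909 - 0.32627j
  term(m=+5) = 0.00841 - 0.00628j   from Y*(Ω₁)=-0.03589 + 0.04567j, Y(Ω₂)=-0.17448 - 0.04714j
  term(m=+6) = -0.00009 + 0.00050j   from Y*(Ω₁)=0.01026 + 0.00177j, Y(Ω₂)=-0.00012 + 0.04867j
Total Σ_m = 0.24616 - 0.00000j. Multiply by 0.966644: 0.23794 - 0.00000j. P_6(cos γ) = 0.237945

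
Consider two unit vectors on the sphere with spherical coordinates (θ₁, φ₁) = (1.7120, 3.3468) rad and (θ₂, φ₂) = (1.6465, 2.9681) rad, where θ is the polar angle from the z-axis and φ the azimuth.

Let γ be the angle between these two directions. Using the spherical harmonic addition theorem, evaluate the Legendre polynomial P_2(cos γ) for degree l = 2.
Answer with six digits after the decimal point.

0.791519

Term-by-term m-sum for l=2 (normalisation 4π/5 = 2.513274):
  m=-2: (0.347181, 0.151067) × (0.361175, 0.130607) = (0.105663, 0.099906)  (running Σ = (0.105663, 0.099906))
  m=-1: (0.105384, 0.021934) × (0.057387, 0.010057) = (0.005827, 0.002319)  (running Σ = (0.111490, 0.102224))
  m=0: (-0.296651, -0.000000) × (-0.309979, 0.000000) = (0.091956, 0.000000)  (running Σ = (0.203446, 0.102224))
  m=1: (-0.105384, 0.021934) × (-0.057387, 0.010057) = (0.005827, -0.002319)  (running Σ = (0.209273, 0.099906))
  m=2: (0.347181, -0.151067) × (0.361175, -0.130607) = (0.105663, -0.099906)  (running Σ = (0.314936, 0.000000))
Σ over m = (0.314936, 0.000000); ×(4π/5) → (0.791519, 0.000000). Real part: 0.791519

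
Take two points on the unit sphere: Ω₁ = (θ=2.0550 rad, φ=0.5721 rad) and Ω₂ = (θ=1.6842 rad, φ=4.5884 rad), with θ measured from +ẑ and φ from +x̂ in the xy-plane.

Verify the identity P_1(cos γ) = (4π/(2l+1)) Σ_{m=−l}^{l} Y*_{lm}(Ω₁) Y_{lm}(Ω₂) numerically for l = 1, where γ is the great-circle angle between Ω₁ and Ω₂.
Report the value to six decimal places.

-0.511188

Expand P_1 via completeness: Σ_{m} conj(Y_{1,m}) at Ω₁ times Y_{1,m} at Ω₂ —
  m=-1: Y*=+0.257088+0.165548i  Y=-0.042453+0.340640i  product -0.067306+0.080546i
  m=+0: Y*=-0.227446-0.000000i  Y=-0.055291+0.000000i  product +0.012576+0.000000i
  m=+1: Y*=-0.257088+0.165548i  Y=+0.042453+0.340640i  product -0.067306-0.080546i
Total Σ_m = -0.122037+0.000000i. Multiply by 4.188790: -0.511188+0.000000i. P_1(cos γ) = -0.511188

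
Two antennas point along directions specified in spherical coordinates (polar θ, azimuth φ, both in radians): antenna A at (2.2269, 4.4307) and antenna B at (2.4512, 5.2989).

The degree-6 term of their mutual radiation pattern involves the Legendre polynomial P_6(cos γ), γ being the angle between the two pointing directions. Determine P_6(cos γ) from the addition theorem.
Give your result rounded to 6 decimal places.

-0.386408

Addition theorem: P_6(cos γ) = (4π/13) Σ_m Y*_{lm}(Ω₁) Y_{lm}(Ω₂), m = −6…6:
  m=-6: Y*=(0.014235, 0.118716)  Y=(0.029957, -0.011878)  product (0.001836, 0.003387)
  m=-5: Y*=(0.314683, 0.051543)  Y=(-0.028046, 0.132208)  product (-0.015640, 0.040158)
  m=-4: Y*=(0.186913, -0.392901)  Y=(-0.227494, -0.232160)  product (-0.133737, 0.045989)
  m=-3: Y*=(-0.161711, -0.143479)  Y=(0.450876, -0.086122)  product (-0.085268, -0.050764)
  m=-2: Y*=(0.195086, -0.123229)  Y=(-0.100330, 0.238784)  product (0.009852, 0.058947)
  m=-1: Y*=(-0.088244, -0.304936)  Y=(0.131255, 0.197520)  product (0.048649, -0.057454)
  m=+0: Y*=(0.149764, -0.000000)  Y=(-0.341368, 0.000000)  product (-0.051125, 0.000000)
  m=+1: Y*=(0.088244, -0.304936)  Y=(-0.131255, 0.197520)  product (0.048649, 0.057454)
  m=+2: Y*=(0.195086, 0.123229)  Y=(-0.100330, -0.238784)  product (0.009852, -0.058947)
  m=+3: Y*=(0.161711, -0.143479)  Y=(-0.450876, -0.086122)  product (-0.085268, 0.050764)
  m=+4: Y*=(0.186913, 0.392901)  Y=(-0.227494, 0.232160)  product (-0.133737, -0.045989)
  m=+5: Y*=(-0.314683, 0.051543)  Y=(0.028046, 0.132208)  product (-0.015640, -0.040158)
  m=+6: Y*=(0.014235, -0.118716)  Y=(0.029957, 0.011878)  product (0.001836, -0.003387)
Accumulated sum (-0.399741, -0.000000); after 4π/(2l+1) scaling, (-0.386408, -0.000000) ⇒ P_6 = -0.386408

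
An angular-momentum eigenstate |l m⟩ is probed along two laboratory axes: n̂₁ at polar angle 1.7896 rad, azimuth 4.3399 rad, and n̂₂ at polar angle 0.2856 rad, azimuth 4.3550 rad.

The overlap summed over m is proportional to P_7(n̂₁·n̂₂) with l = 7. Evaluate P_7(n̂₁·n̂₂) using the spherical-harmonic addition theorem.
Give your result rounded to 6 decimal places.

-0.140151

Term-by-term m-sum for l=7 (normalisation 4π/15 = 0.837758):
  m=-7: +0.215016-0.363490i × +0.000042+0.000057i = +0.000030-0.000003i  (running Σ = +0.000030-0.000003i)
  m=-6: -0.216581-0.276691i × +0.000487-0.000754i = -0.000314+0.000029i  (running Σ = -0.000285+0.000025i)
  m=-5: +0.120700-0.036235i × -0.006977-0.001532i = -0.000898+0.000068i  (running Σ = -0.001182+0.000093i)
  m=-4: +0.027885-0.344189i × +0.005600+0.039388i = +0.013713-0.000829i  (running Σ = +0.012531-0.000736i)
  m=-3: +0.019224+0.009365i × +0.137837-0.075056i = +0.003353-0.000152i  (running Σ = +0.015883-0.000888i)
  m=-2: +0.241092-0.222350i × -0.314352-0.272817i = -0.136448+0.004122i  (running Σ = -0.120565+0.003234i)
  m=-1: -0.006959-0.017810i × -0.217100+0.581375i = +0.011865-0.000179i  (running Σ = -0.108700+0.003055i)
  m=0: +0.320924-0.000000i × +0.156135+0.000000i = +0.050108+0.000000i  (running Σ = -0.058593+0.003055i)
  m=1: +0.006959-0.017810i × +0.217100+0.581375i = +0.011865+0.000179i  (running Σ = -0.046728+0.003234i)
  m=2: +0.241092+0.222350i × -0.314352+0.272817i = -0.136448-0.004122i  (running Σ = -0.183176-0.000888i)
  m=3: -0.019224+0.009365i × -0.137837-0.075056i = +0.003353+0.000152i  (running Σ = -0.179823-0.000736i)
  m=4: +0.027885+0.344189i × +0.005600-0.039388i = +0.013713+0.000829i  (running Σ = -0.166110+0.000093i)
  m=5: -0.120700-0.036235i × +0.006977-0.001532i = -0.000898-0.000068i  (running Σ = -0.167008+0.000025i)
  m=6: -0.216581+0.276691i × +0.000487+0.000754i = -0.000314-0.000029i  (running Σ = -0.167322-0.000003i)
  m=7: -0.215016-0.363490i × -0.000042+0.000057i = +0.000030+0.000003i  (running Σ = -0.167293+0.000000i)
Σ over m = -0.167293+0.000000i; ×(4π/15) → -0.140151+0.000000i. Real part: -0.140151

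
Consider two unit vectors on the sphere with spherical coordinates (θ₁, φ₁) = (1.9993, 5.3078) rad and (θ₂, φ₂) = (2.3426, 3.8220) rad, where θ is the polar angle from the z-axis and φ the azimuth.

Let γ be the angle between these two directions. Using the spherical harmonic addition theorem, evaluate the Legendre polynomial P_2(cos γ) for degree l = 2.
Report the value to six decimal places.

-0.321330

Term-by-term m-sum for l=2 (normalisation 4π/5 = 2.513274):
  m=-2: -0.118533-0.296790i × +0.041352-0.194030i = -0.062488+0.010726i  (running Σ = -0.062488+0.010726i)
  m=-1: -0.163756+0.241735i × +0.300146-0.242919i = +0.009571+0.112335i  (running Σ = -0.052917+0.123061i)
  m=0: -0.152036-0.000000i × +0.144835+0.000000i = -0.022020-0.000000i  (running Σ = -0.074937+0.123061i)
  m=1: +0.163756+0.241735i × -0.300146-0.242919i = +0.009571-0.112335i  (running Σ = -0.065365+0.010726i)
  m=2: -0.118533+0.296790i × +0.041352+0.194030i = -0.062488-0.010726i  (running Σ = -0.127853-0.000000i)
Total Σ_m = -0.127853-0.000000i. Multiply by 2.513274: -0.321330-0.000000i. P_2(cos γ) = -0.321330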